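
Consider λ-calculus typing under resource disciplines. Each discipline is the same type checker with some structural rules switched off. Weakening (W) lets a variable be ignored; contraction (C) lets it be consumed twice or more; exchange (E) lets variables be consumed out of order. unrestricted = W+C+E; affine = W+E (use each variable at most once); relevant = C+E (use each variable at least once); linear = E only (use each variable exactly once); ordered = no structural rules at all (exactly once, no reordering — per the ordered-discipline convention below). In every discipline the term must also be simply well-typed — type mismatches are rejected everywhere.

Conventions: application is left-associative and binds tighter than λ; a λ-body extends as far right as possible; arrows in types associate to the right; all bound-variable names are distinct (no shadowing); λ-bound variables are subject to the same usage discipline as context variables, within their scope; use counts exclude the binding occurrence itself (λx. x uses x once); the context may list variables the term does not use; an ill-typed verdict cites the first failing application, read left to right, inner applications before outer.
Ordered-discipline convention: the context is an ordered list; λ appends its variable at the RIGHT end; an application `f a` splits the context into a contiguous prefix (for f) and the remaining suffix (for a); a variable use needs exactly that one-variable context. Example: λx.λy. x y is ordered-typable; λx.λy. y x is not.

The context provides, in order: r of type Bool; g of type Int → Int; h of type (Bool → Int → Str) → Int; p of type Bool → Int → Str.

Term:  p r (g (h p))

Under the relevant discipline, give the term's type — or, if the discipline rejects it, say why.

term : Str
use counts: r ×1; g ×1; h ×1; p ×2
left-to-right use order: p, r, g, h, p
typing: the term checks, with type Str
summary: ordered ✗ · linear ✗ · affine ✗ · relevant ✓ · unrestricted ✓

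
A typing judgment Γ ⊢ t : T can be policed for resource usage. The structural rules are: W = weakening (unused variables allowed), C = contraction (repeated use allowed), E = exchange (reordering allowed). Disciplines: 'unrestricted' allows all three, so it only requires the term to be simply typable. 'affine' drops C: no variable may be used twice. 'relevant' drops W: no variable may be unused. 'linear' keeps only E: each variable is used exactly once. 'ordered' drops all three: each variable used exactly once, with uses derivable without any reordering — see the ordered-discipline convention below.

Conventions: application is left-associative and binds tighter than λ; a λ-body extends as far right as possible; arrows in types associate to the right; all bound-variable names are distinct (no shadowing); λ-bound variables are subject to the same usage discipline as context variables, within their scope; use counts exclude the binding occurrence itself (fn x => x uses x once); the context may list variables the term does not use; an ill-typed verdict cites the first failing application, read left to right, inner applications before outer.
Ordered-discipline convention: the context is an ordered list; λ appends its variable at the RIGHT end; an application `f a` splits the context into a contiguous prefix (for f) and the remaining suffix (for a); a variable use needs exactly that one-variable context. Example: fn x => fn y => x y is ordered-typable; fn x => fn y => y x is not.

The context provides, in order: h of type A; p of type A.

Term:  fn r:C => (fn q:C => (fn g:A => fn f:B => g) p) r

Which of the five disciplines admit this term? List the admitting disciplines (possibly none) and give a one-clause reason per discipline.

admitting disciplines: affine, unrestricted
variable uses: h: 0×, p: 1×, r [bound]: 1×, q [bound]: 0×, g [bound]: 1×, f [bound]: 0×
order of uses: g, p, r
typing: well-typed at C -> B -> A
ordered: ✗, needs weakening: h, q, f unused
linear: ✗, needs weakening: h, q, f unused
affine: ✓, no duplicate uses among h, p, r, q, g, f
relevant: ✗, needs weakening: h, q, f unused
unrestricted: ✓, well-typed at C -> B -> A; no restrictions here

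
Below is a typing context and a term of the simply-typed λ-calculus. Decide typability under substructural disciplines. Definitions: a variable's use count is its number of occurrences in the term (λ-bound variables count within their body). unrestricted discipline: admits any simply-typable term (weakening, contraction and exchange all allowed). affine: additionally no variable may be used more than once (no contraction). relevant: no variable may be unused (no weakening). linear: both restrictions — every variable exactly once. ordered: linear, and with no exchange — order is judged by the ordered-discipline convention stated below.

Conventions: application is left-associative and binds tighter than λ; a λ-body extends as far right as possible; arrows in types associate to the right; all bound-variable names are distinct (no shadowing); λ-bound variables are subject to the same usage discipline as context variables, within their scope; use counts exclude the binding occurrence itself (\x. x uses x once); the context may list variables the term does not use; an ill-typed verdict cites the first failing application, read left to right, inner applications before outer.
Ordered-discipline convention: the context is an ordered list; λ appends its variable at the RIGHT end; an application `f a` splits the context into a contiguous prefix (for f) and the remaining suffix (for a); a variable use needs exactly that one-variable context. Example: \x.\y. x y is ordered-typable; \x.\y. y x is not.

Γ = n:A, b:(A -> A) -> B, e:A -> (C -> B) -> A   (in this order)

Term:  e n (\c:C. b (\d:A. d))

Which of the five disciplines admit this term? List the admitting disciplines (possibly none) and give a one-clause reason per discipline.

admitted in: affine, unrestricted
use counts: n: 1×, b: 1×, e: 1×, c (λ-bound): 0×, d (λ-bound): 1×
left-to-right use order: e, n, b, d
typing: well-typed at A
ordered ✗ (c left unused)
linear ✗ (c left unused)
affine ✓ (none of n, b, e, c, d used more than once)
relevant ✗ (c left unused)
unrestricted ✓ (simply typable at A; W, C, E all held)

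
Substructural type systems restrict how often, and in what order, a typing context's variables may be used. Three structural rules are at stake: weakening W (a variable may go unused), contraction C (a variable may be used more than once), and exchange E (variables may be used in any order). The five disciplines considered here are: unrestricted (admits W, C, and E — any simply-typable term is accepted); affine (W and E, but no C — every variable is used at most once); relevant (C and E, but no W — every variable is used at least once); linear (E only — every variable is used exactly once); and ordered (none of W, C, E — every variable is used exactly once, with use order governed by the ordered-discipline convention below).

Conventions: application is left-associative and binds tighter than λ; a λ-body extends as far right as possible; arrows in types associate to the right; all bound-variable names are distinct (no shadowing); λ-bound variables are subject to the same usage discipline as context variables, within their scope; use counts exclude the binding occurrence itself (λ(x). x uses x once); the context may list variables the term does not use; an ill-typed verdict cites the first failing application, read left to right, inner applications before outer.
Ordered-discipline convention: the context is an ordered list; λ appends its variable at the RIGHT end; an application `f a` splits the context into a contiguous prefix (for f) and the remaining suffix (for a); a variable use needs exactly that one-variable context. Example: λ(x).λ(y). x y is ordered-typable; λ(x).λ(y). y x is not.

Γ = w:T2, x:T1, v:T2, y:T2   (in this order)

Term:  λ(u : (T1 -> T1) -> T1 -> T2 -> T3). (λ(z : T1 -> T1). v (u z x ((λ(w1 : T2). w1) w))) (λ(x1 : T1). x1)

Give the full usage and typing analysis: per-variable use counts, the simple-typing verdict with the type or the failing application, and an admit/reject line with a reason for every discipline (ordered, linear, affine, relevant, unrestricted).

use counts: w ×1; x ×1; v ×1; y ×0; u [bound] ×1; z [bound] ×1; w1 [bound] ×1; x1 [bound] ×1
left-to-right use order: v, u, z, x, w1, w, x1
typing: ill-typed: can't apply a value of type T2
ordered: ✗ — not simply typable
linear: ✗ — fails simple typing
affine: ✗ — a type mismatch blocks all five
relevant: ✗ — the type mismatch rejects it
unrestricted: ✗ — not simply typable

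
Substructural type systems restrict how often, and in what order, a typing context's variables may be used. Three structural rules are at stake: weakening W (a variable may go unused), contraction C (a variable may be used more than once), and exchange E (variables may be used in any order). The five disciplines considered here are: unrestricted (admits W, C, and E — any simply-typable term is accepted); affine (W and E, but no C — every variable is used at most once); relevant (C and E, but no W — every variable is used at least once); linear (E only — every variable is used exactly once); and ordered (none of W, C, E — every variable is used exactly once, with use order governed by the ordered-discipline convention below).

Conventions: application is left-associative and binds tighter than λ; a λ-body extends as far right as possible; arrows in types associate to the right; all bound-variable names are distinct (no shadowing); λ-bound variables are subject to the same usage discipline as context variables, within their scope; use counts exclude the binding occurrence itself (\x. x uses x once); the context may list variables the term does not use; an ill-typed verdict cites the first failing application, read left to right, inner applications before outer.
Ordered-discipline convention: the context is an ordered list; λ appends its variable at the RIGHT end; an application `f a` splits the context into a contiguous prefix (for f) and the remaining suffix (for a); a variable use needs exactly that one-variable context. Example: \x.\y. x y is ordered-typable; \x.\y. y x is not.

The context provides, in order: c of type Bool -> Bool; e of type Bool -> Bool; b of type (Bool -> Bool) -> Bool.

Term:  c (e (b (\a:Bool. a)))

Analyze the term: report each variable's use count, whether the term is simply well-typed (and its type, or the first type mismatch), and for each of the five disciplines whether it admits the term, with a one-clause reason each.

use counts: c: 1×, e: 1×, b: 1×, a [bound]: 1×
left-to-right use order: c, e, b, a
typing: well-typed at Bool
ordered ✓ (single-use (c, e, b, a), ordered derivation ok)
linear ✓ (exactly-once usage across c, e, b, a)
affine ✓ (c, e, b, a: no repeats, contraction unneeded)
relevant ✓ (c, e, b, a: all used, weakening unneeded)
unrestricted ✓ (simply typable at Bool; W, C, E all held)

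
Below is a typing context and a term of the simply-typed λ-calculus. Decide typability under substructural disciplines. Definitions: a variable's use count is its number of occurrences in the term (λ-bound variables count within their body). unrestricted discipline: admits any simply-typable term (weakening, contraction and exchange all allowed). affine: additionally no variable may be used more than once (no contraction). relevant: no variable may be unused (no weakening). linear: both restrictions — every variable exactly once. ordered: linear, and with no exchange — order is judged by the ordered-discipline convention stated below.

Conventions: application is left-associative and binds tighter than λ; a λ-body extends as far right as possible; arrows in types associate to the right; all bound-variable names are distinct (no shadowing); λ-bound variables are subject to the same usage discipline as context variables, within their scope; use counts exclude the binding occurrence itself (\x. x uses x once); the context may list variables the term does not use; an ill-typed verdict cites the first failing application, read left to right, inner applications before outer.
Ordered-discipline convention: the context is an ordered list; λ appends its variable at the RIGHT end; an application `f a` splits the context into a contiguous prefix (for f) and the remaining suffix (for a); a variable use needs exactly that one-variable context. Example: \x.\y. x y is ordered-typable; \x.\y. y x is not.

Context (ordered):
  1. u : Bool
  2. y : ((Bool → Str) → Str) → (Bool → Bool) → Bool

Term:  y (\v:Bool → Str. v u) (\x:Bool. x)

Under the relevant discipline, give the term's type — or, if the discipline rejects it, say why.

term : Bool
counts: u ×1; y ×1; v [bound] ×1; x [bound] ×1
left-to-right use order: y, v, u, x
typing: well-typed — term : Bool
all disciplines: ordered ✗ | linear ✓ | affine ✓ | relevant ✓ | unrestricted ✓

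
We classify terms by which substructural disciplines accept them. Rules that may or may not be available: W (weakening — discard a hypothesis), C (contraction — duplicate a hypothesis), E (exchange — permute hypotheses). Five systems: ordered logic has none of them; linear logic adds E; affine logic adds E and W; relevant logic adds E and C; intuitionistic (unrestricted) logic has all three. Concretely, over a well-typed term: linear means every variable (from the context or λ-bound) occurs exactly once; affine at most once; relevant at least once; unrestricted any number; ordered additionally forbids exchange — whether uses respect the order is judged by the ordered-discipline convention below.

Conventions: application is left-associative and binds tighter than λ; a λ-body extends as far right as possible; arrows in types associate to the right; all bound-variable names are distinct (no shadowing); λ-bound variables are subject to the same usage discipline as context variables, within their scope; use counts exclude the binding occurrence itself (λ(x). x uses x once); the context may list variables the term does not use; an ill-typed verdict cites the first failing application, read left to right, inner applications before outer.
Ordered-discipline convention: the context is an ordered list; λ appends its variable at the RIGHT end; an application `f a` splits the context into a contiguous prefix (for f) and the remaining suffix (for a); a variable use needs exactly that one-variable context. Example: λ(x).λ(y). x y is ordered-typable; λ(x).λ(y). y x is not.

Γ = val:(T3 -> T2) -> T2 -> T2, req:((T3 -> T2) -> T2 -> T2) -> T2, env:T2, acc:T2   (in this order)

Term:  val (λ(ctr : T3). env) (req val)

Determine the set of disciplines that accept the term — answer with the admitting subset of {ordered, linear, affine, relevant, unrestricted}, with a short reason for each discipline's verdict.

admitted by: unrestricted
counts: val: 2×, req: 1×, env: 1×, acc: 0×, ctr (bound): 0×
use order (left to right): val, env, req, val
typing: ✓ — T2
ordered: ✗ — needs contraction — val ×2; needs weakening: acc, ctr unused
linear: ✗ — needs contraction — val ×2; needs weakening: acc, ctr unused
affine: ✗ — needs contraction — val ×2
relevant: ✗ — needs weakening: acc, ctr unused
unrestricted: ✓ — type-checks (T2) and nothing is barred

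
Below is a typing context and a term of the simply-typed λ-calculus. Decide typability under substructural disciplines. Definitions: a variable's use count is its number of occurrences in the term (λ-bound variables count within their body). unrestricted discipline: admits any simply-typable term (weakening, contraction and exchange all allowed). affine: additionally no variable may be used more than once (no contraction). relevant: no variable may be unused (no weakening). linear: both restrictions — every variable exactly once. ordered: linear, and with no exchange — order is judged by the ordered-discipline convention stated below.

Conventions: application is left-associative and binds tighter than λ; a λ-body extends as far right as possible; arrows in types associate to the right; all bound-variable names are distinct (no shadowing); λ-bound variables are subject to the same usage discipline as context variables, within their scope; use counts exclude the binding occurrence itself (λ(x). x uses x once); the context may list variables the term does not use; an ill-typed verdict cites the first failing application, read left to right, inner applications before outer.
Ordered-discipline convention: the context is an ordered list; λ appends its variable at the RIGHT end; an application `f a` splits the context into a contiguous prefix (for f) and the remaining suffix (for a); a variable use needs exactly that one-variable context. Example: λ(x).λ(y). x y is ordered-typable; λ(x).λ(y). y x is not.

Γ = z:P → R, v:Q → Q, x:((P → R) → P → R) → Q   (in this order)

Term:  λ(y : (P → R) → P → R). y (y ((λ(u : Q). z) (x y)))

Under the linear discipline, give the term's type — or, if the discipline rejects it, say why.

not well-typed under linear — uses contraction: y ×3; v, u never used (weakening)
use counts: z: 1, v: 0, x: 1, y (λ-bound): 3, u (λ-bound): 0
uses in reading order: y, y, z, x, y
typing: well-typed at ((P → R) → P → R) → P → R
per-discipline verdicts: ordered ✗, linear ✗, affine ✗, relevant ✗, unrestricted ✓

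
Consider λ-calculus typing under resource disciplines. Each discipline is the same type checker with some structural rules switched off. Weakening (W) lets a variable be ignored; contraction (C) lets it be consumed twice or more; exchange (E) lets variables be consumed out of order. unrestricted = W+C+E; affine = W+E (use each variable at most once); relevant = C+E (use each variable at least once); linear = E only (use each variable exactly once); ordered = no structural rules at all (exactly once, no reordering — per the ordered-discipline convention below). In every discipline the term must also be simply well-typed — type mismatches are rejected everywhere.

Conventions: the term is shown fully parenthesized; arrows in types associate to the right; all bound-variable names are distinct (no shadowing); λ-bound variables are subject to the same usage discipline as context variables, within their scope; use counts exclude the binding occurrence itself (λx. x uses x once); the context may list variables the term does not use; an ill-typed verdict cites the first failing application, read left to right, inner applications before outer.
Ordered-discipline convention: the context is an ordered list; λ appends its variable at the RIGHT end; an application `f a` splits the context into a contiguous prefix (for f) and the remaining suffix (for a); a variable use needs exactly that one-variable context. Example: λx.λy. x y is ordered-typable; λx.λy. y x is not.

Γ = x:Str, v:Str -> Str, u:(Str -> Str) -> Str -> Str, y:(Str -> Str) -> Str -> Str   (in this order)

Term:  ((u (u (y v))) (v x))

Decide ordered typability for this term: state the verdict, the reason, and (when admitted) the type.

no — uses contraction: v ×2, u ×2
variable uses: x=1, v=2, u=2, y=1
left-to-right use order: u, u, y, v, v, x
typing: ✓ — Str
per-discipline verdicts: ordered ✗; linear ✗; affine ✗; relevant ✓; unrestricted ✓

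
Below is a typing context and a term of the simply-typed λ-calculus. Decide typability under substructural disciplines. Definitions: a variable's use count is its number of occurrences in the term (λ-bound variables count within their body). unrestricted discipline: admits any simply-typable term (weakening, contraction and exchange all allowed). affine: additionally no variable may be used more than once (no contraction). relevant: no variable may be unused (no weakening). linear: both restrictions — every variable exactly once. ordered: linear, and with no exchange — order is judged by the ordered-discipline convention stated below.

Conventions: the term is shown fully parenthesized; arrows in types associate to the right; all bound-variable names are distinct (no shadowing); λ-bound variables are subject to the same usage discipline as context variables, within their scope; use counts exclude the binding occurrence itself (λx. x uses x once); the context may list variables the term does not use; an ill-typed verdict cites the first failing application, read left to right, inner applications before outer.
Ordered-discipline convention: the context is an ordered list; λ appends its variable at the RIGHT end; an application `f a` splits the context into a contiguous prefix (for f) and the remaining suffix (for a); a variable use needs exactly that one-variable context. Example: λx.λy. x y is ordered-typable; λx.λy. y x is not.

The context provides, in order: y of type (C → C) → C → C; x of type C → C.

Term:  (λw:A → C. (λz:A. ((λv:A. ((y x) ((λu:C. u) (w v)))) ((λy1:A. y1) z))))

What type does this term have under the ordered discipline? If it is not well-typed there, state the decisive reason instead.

term : (A → C) → A → C
use counts: y: 1, x: 1, w [bound]: 1, z [bound]: 1, v [bound]: 1, u [bound]: 1, y1 [bound]: 1
left-to-right use order: y, x, u, w, v, y1, z
typing: ✓ — (A → C) → A → C
summary: ordered ✓ · linear ✓ · affine ✓ · relevant ✓ · unrestricted ✓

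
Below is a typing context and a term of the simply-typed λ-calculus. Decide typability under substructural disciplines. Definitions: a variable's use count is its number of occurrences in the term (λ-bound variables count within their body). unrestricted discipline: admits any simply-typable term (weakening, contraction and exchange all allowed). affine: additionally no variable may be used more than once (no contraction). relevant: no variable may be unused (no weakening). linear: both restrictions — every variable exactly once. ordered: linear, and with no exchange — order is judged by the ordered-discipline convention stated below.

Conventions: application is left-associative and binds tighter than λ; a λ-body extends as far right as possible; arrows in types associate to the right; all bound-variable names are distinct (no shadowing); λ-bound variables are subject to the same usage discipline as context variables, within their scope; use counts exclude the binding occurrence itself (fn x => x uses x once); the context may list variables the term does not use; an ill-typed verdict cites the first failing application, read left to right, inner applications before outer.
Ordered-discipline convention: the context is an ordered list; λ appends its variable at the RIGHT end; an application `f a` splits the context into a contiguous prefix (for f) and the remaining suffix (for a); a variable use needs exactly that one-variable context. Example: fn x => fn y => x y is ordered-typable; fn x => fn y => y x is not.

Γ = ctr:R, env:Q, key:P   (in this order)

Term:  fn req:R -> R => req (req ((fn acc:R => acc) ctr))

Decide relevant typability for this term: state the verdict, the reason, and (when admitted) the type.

no — needs weakening: env, key unused
use counts: ctr: 1×; env: 0×; key: 0×; req [bound]: 2×; acc [bound]: 1×
left-to-right use order: req, req, acc, ctr
typing: the term checks, with type (R -> R) -> R
all disciplines: ordered ✗ · linear ✗ · affine ✗ · relevant ✗ · unrestricted ✓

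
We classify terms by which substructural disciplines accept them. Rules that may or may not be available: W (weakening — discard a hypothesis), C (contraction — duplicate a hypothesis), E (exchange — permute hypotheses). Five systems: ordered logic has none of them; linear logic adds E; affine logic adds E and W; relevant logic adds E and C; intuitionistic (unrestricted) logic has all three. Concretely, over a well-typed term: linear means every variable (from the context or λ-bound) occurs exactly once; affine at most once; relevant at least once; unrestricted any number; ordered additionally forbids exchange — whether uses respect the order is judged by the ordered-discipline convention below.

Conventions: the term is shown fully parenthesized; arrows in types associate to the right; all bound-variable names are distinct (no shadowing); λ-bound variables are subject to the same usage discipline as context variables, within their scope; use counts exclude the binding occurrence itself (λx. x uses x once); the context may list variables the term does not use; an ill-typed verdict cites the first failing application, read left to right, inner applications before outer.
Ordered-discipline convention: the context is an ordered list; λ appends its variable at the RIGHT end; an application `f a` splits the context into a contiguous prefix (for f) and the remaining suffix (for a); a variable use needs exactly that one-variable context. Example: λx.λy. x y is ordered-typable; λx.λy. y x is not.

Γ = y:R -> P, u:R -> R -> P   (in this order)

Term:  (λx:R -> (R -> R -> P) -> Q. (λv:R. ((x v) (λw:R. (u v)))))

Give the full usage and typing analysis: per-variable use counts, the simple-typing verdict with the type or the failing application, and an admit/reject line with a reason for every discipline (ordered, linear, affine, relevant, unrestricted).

usage: y ×0, u ×1, x [bound] ×1, v [bound] ×2, w [bound] ×0
uses in reading order: x, v, u, v
typing: well-typed — term : (R -> (R -> R -> P) -> Q) -> R -> Q
ordered ✗ (repeated use of v ×2; y, w never used (weakening))
linear ✗ (repeated use of v ×2; y, w never used (weakening))
affine ✗ (repeated use of v ×2)
relevant ✗ (y, w never used (weakening))
unrestricted ✓ (well-typed at (R -> (R -> R -> P) -> Q) -> R -> Q; no restrictions here)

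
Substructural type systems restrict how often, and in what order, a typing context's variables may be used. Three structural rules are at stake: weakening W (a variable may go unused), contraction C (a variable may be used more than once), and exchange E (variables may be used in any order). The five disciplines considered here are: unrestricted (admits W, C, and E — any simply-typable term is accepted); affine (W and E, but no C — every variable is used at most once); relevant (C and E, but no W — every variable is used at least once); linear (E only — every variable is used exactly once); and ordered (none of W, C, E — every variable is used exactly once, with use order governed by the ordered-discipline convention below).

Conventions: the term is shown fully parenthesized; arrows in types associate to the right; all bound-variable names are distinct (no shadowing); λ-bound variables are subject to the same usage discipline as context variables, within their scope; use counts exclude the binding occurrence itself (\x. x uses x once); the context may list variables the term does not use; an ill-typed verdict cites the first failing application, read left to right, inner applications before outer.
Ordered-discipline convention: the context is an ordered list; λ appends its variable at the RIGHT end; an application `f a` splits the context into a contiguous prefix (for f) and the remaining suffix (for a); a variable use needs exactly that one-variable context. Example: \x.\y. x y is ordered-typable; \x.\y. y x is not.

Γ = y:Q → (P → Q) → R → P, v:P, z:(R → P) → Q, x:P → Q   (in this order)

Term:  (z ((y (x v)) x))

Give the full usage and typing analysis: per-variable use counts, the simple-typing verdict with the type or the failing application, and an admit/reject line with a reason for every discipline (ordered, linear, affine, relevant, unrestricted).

variable uses: y: 1; v: 1; z: 1; x: 2
uses in reading order: z, y, x, v, x
typing: well-typed — term : Q
ordered: ✗, needs contraction — x ×2
linear: ✗, needs contraction — x ×2
affine: ✗, needs contraction — x ×2
relevant: ✓, none of y, v, z, x goes unused
unrestricted: ✓, simply typable at Q; W, C, E all held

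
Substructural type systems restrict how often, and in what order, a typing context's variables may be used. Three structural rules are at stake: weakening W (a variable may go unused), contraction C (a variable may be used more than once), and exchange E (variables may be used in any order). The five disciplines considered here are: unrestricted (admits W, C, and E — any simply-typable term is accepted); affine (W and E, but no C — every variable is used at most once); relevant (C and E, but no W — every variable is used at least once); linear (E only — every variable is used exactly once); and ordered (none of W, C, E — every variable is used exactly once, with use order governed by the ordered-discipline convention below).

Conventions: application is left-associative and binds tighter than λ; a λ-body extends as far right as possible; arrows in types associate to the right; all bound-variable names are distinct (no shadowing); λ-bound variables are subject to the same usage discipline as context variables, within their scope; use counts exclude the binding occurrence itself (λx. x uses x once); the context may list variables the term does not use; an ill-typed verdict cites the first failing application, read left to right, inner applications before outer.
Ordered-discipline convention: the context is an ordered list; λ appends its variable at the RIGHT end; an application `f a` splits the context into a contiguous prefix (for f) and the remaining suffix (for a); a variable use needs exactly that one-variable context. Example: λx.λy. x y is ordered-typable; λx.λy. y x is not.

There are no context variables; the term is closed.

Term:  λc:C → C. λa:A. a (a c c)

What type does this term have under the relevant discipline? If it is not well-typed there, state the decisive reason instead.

not well-typed under relevant — fails simple typing
usage: c (λ-bound)=2, a (λ-bound)=2
left-to-right use order: a, a, c, c
typing: ill-typed: non-function type A applied to an argument
per-discipline verdicts: ordered ✗ | linear ✗ | affine ✗ | relevant ✗ | unrestricted ✗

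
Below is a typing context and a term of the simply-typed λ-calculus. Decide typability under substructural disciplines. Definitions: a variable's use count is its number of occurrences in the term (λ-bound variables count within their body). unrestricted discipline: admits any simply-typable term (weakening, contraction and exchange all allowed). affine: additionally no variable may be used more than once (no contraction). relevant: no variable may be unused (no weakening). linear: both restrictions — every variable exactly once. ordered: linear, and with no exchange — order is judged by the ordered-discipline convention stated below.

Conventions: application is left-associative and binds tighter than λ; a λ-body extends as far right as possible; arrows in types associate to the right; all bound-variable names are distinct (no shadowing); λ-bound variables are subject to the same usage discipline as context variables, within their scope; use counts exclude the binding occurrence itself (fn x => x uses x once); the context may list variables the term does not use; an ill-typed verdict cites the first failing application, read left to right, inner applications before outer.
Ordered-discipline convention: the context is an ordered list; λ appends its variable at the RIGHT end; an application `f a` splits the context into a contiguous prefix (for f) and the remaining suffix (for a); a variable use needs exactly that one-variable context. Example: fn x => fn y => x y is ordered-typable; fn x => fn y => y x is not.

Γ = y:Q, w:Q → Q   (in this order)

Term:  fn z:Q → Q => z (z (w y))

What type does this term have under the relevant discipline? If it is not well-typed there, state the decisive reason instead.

term : (Q → Q) → Q
variable uses: y: 1×, w: 1×, z (bound): 2×
use order (left to right): z, z, w, y
typing: well-typed at (Q → Q) → Q
per-discipline verdicts: ordered ✗; linear ✗; affine ✗; relevant ✓; unrestricted ✓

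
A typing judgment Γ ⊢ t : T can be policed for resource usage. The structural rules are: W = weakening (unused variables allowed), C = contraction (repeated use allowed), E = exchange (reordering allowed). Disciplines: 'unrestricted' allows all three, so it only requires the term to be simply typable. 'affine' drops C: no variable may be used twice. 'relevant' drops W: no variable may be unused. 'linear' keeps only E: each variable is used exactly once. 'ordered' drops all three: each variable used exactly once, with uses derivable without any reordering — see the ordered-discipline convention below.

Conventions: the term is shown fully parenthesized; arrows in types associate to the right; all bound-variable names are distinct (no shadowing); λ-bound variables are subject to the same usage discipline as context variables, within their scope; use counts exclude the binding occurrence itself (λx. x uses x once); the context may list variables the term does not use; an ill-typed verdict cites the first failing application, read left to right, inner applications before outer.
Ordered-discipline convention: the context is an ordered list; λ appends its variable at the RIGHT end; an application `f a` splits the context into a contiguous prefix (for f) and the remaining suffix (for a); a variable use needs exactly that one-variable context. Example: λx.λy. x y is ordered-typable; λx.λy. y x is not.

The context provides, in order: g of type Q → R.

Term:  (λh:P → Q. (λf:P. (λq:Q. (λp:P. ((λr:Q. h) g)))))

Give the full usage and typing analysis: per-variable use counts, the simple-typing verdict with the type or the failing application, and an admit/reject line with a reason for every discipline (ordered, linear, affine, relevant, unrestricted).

counts: g: 1, h [bound]: 1, f [bound]: 0, q [bound]: 0, p [bound]: 0, r [bound]: 0
use order (left to right): h, g
typing: ill-typed: a function awaiting Q gets Q → R
ordered: ✗ — the type mismatch rejects it
linear: ✗ — not simply typable
affine: ✗ — fails simple typing
relevant: ✗ — a type mismatch blocks all five
unrestricted: ✗ — the type mismatch rejects it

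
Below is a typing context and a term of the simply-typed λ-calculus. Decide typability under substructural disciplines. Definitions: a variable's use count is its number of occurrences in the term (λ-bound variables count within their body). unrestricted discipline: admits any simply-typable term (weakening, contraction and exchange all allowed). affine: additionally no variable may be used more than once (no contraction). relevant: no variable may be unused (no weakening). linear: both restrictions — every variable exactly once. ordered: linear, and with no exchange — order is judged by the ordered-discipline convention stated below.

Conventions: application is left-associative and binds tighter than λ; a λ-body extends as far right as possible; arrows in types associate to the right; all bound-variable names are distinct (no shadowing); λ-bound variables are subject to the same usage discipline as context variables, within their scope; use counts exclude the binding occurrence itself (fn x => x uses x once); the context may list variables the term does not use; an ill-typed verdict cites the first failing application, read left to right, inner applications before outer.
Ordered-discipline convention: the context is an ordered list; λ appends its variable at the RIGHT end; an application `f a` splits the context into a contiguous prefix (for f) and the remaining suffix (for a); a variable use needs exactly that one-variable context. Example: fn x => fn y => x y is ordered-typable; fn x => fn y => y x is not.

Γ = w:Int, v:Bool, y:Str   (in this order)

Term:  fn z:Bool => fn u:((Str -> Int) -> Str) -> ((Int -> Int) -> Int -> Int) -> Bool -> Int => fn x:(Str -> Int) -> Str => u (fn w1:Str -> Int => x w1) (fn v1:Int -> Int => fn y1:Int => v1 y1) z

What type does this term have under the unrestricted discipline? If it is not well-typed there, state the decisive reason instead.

term : Bool -> (((Str -> Int) -> Str) -> ((Int -> Int) -> Int -> Int) -> Bool -> Int) -> ((Str -> Int) -> Str) -> Int
variable uses: w=0, v=0, y=0, z (λ-bound)=1, u (λ-bound)=1, x (λ-bound)=1, w1 (λ-bound)=1, v1 (λ-bound)=1, y1 (λ-bound)=1
use order (left to right): u, x, w1, v1, y1, z
typing: the term checks, with type Bool -> (((Str -> Int) -> Str) -> ((Int -> Int) -> Int -> Int) -> Bool -> Int) -> ((Str -> Int) -> Str) -> Int
across the five disciplines: ordered ✗ | linear ✗ | affine ✓ | relevant ✗ | unrestricted ✓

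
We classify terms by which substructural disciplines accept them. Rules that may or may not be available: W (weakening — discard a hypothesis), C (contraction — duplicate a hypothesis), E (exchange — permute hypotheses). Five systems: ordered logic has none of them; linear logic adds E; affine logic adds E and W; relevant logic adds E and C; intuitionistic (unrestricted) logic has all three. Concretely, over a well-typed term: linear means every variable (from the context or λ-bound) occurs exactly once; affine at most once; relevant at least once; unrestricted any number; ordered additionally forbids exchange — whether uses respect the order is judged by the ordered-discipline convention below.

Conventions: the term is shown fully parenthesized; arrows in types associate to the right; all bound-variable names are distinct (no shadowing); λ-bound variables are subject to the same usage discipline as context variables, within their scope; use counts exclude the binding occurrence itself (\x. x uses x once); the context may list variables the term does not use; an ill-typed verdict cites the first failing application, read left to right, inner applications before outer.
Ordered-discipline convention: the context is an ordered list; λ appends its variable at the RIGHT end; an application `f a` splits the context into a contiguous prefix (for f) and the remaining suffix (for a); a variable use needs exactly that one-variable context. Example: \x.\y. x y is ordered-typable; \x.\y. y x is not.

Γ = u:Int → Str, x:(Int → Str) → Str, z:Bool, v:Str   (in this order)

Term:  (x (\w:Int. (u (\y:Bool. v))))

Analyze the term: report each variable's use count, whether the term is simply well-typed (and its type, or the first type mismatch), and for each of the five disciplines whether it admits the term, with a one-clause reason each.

counts: u ×1, x ×1, z ×0, v ×1, w [bound] ×0, y [bound] ×0
use order (left to right): x, u, v
typing: ill-typed: an application expects Int but receives Bool → Str
ordered ✗ (not simply typable)
linear ✗ (fails simple typing)
affine ✗ (a type mismatch blocks all five)
relevant ✗ (the type mismatch rejects it)
unrestricted ✗ (not simply typable)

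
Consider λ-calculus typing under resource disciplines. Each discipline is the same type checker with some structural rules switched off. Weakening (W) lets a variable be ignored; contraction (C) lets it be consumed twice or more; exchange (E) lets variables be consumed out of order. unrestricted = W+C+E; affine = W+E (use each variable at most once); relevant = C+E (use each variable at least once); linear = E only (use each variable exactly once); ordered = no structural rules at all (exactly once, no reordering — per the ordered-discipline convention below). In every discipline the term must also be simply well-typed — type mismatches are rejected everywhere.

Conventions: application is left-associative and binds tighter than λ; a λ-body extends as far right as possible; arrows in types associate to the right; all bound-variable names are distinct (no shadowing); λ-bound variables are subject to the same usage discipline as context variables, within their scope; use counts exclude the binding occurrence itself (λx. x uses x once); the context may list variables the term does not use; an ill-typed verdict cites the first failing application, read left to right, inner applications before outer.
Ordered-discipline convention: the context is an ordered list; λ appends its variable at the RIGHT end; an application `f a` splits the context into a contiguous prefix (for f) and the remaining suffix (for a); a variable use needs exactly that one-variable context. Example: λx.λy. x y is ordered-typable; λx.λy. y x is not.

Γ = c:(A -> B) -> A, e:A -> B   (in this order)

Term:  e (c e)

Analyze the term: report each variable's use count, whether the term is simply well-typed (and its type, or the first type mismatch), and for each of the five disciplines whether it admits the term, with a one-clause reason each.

counts: c: 1×; e: 2×
uses in reading order: e, c, e
typing: ✓ — B
ordered ✗ (e ×2 used more than once (contraction))
linear ✗ (e ×2 used more than once (contraction))
affine ✗ (e ×2 used more than once (contraction))
relevant ✓ (none of c, e goes unused)
unrestricted ✓ (type-checks (B) and nothing is barred)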